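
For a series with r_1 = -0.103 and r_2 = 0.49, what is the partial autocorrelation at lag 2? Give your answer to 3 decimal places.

0.485

φ_{22} = (r_2 − r_1²) / (1 − r_1²)
r_1² = (-0.103)² = 0.010609
Numerator = 0.49 − 0.0106 = 0.4794; denominator = 1 − 0.0106 = 0.9894
φ_{22} = 0.4794 / 0.9894 = 0.485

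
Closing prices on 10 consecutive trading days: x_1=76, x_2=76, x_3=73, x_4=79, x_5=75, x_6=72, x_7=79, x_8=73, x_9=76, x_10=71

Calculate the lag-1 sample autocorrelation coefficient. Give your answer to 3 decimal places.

-0.515

Mean x̄ = (76 + 76 + 73 + 79 + 75 + 72 + 79 + 73 + 76 + 71)/10 = 75.0000
Numerator Σ_{t=1}^{9}(x_t−x̄)(x_{t+1}−x̄) = -35.0000
Denominator Σ(x_t−x̄)² = 68.0000
r_1 = -35.0000 / 68.0000 = -0.515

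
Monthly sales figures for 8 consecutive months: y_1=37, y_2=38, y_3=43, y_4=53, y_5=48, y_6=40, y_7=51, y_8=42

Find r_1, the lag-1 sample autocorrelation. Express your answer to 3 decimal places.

Mean ȳ = (37 + 38 + 43 + 53 + 48 + 40 + 51 + 42)/8 = 44.0000
Σ(y_t−ȳ)(y_{t+1}−ȳ) = (42.0000) + (6.0000) + (-9.0000) + (36.0000) + (-16.0000) + (-28.0000) + (-14.0000) = 17.0000
Denominator Σ(y_t−ȳ)² = 252.0000
r_1 = 17.0000 / 252.0000 = 0.067

0.067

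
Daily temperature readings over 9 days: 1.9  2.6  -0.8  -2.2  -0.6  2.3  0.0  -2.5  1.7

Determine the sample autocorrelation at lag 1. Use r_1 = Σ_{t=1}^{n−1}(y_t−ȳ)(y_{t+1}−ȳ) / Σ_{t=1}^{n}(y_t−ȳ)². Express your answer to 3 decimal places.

Mean ȳ = (1.9 + 2.6 − 0.8 − 2.2 − 0.6 + 2.3 + 0.0 − 2.5 + 1.7)/9 = 0.2667
Numerator Σ_{t=1}^{8}(y_t−ȳ)(y_{t+1}−ȳ) = 0.5589
Denominator Σ(y_t−ȳ)² = 30.0000
r_1 = 0.5589 / 30.0000 = 0.019

0.019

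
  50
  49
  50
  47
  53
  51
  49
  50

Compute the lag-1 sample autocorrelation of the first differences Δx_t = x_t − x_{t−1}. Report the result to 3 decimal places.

-0.571

First differences Δx: -1, 1, -3, 6, -2, -2, 1
Mean of differences = 0.0000
Numerator Σ(Δx_t−Δx̄)(Δx_{t+1}−Δx̄) = -32.0000
Denominator Σ(Δx_t−Δx̄)² = 56.0000
r_1(Δx) = -32.0000 / 56.0000 = -0.571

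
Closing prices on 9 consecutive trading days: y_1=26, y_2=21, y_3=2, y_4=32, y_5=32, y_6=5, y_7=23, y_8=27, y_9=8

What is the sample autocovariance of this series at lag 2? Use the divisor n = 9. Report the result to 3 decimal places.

-66.674

Mean ȳ = (26 + 21 + 2 + 32 + 32 + 5 + 23 + 27 + 8)/9 = 19.5556
Σ_{t=1}^{7}(y_t−ȳ)(y_{t+2}−ȳ) = -600.0617
γ_2 = -600.0617 / 9 = -66.674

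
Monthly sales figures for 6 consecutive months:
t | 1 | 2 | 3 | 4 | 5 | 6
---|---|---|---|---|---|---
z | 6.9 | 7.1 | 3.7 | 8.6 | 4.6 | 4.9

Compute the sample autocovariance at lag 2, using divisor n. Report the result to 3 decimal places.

0.193

Mean z̄ = (6.9 + 7.1 + 3.7 + 8.6 + 4.6 + 4.9)/6 = 5.9667
Σ_{t=1}^{4}(z_t−z̄)(z_{t+2}−z̄) = 1.1578
γ_2 = 1.1578 / 6 = 0.193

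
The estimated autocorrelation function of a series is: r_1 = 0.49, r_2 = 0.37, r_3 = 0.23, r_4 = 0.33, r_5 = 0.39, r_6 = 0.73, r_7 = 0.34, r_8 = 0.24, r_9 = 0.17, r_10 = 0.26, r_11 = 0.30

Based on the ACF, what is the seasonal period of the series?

The largest autocorrelation is r_6 = 0.73; the remaining lags stay at or below 0.49. The elevated value at lag 1 (0.49), dropping to 0.37 at lag 2, reflects decaying short-term dependence rather than seasonality.
The dominant spike at lag 6 indicates a seasonal period of 6.

6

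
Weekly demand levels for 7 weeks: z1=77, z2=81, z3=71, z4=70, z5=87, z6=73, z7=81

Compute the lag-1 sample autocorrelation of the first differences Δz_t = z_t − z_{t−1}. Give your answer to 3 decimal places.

-0.591

First differences Δz: 4, -10, -1, 17, -14, 8
Mean of differences = 0.6667
Numerator Σ(Δz_t−Δz̄)(Δz_{t+1}−Δz̄) = -392.1111
Denominator Σ(Δz_t−Δz̄)² = 663.3333
r_1(Δz) = -392.1111 / 663.3333 = -0.591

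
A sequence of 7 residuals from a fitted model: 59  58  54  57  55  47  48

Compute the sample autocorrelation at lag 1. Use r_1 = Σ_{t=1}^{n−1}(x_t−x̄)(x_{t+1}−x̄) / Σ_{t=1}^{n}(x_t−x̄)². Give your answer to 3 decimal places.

0.426

Mean x̄ = (59 + 58 + 54 + 57 + 55 + 47 + 48)/7 = 54.0000
Deviations from mean: 5.0000, 4.0000, 0.0000, 3.0000, 1.0000, -7.0000, -6.0000
Σ(x_t−x̄)(x_{t+1}−x̄) = (20.0000) + (0.0000) + (0.0000) + (3.0000) + (-7.0000) + (42.0000) = 58.0000
Denominator Σ(x_t−x̄)² = 136.0000
r_1 = 58.0000 / 136.0000 = 0.426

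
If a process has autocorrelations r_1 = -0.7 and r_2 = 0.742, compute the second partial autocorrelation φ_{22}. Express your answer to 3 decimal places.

φ_{22} = (r_2 − r_1²) / (1 − r_1²)
r_1² = (-0.7)² = 0.49
Numerator = 0.742 − 0.4900 = 0.2520; denominator = 1 − 0.4900 = 0.5100
φ_{22} = 0.2520 / 0.5100 = 0.494

0.494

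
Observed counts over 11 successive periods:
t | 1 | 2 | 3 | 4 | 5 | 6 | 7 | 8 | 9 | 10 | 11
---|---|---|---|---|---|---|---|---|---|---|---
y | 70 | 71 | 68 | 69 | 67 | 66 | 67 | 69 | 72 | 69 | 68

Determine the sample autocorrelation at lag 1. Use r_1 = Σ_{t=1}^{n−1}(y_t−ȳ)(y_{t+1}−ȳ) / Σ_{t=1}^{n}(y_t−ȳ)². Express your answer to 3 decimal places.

Mean ȳ = (70 + 71 + 68 + 69 + 67 + 66 + 67 + 69 + 72 + 69 + 68)/11 = 68.7273
Numerator Σ_{t=1}^{10}(y_t−ȳ)(y_{t+1}−ȳ) = 11.1074
Denominator Σ(y_t−ȳ)² = 32.1818
r_1 = 11.1074 / 32.1818 = 0.345

0.345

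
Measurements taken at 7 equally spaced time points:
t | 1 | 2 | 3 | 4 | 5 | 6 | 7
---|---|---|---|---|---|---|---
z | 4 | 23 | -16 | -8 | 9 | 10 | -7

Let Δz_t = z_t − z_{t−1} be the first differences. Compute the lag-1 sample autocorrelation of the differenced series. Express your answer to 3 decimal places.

First differences Δz: 19, -39, 8, 17, 1, -17
Mean of differences = -1.8333
Numerator Σ(Δz_t−Δz̄)(Δz_{t+1}−Δz̄) = -944.1944
Denominator Σ(Δz_t−Δz̄)² = 2504.8333
r_1(Δz) = -944.1944 / 2504.8333 = -0.377

-0.377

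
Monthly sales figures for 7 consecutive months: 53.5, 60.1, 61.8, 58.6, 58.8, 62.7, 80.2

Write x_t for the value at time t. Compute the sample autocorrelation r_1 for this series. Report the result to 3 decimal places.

Mean x̄ = (53.5 + 60.1 + 61.8 + 58.6 + 58.8 + 62.7 + 80.2)/7 = 62.2429
Deviations from mean: -8.7429, -2.1429, -0.4429, -3.6429, -3.4429, 0.4571, 17.9571
Σ(x_t−x̄)(x_{t+1}−x̄) = (18.7347) + (0.9490) + (1.6133) + (12.5418) + (-1.5739) + (8.2090) = 40.4739
Denominator Σ(x_t−x̄)² = 429.0171
r_1 = 40.4739 / 429.0171 = 0.094

0.094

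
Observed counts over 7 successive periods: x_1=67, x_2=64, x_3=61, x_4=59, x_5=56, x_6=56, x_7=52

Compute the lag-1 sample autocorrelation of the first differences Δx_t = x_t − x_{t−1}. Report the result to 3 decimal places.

-0.553

First differences Δx: -3, -3, -2, -3, 0, -4
Mean of differences = -2.5000
Numerator Σ(Δx_t−Δx̄)(Δx_{t+1}−Δx̄) = -5.2500
Denominator Σ(Δx_t−Δx̄)² = 9.5000
r_1(Δx) = -5.2500 / 9.5000 = -0.553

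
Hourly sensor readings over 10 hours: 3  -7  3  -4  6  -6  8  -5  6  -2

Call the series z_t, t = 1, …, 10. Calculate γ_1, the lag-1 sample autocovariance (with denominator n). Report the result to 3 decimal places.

-24.424

Mean z̄ = (3 − 7 + 3 − 4 + 6 − 6 + 8 − 5 + 6 − 2)/10 = 0.2000
Σ_{t=1}^{9}(z_t−z̄)(z_{t+1}−z̄) = -244.2400
γ_1 = -244.2400 / 10 = -24.424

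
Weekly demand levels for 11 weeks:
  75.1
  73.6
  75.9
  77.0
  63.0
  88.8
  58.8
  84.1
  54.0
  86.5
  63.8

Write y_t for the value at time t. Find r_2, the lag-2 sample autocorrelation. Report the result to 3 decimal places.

0.716

Mean ȳ = (75.1 + 73.6 + 75.9 + 77.0 + 63.0 + 88.8 + 58.8 + 84.1 + 54.0 + 86.5 + 63.8)/11 = 72.7818
Numerator Σ_{t=1}^{9}(y_t−ȳ)(y_{t+2}−ȳ) = 952.3739
Denominator Σ(y_t−ȳ)² = 1331.0364
r_2 = 952.3739 / 1331.0364 = 0.716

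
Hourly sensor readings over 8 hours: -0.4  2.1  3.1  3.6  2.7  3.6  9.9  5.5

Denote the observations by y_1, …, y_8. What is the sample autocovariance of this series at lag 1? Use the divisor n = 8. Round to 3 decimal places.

2.268

Mean ȳ = (-0.4 + 2.1 + 3.1 + 3.6 + 2.7 + 3.6 + 9.9 + 5.5)/8 = 3.7625
Deviations: -4.1625, -1.6625, -0.6625, -0.1625, -1.0625, -0.1625, 6.1375, 1.7375
Σ_{t=1}^{7}(y_t−ȳ)(y_{t+1}−ȳ) = 18.1411
γ_1 = 18.1411 / 8 = 2.268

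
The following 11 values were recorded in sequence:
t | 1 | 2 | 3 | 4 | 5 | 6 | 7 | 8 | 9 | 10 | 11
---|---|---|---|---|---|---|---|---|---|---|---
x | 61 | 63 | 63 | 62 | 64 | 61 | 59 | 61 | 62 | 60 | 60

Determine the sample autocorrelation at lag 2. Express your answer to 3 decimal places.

Mean x̄ = (61 + 63 + 63 + 62 + 64 + 61 + 59 + 61 + 62 + 60 + 60)/11 = 61.4545
Numerator Σ_{t=1}^{9}(x_t−x̄)(x_{t+2}−x̄) = -3.6860
Denominator Σ(x_t−x̄)² = 22.7273
r_2 = -3.6860 / 22.7273 = -0.162

-0.162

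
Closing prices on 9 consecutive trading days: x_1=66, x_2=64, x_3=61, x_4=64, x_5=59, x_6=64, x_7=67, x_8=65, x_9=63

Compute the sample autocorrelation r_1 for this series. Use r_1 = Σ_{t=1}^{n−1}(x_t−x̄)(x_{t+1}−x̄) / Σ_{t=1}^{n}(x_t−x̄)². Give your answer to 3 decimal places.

0.012

Mean x̄ = (66 + 64 + 61 + 64 + 59 + 64 + 67 + 65 + 63)/9 = 63.6667
Numerator Σ_{t=1}^{8}(x_t−x̄)(x_{t+1}−x̄) = 0.5556
Denominator Σ(x_t−x̄)² = 48.0000
r_1 = 0.5556 / 48.0000 = 0.012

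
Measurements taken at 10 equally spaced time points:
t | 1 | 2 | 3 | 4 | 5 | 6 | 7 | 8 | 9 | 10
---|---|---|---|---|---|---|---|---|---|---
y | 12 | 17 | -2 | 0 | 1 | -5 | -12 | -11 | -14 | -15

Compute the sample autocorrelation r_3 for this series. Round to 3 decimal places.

0.183

Mean ȳ = (12 + 17 − 2 + 0 + 1 − 5 − 12 − 11 − 14 − 15)/10 = -2.9000
Σ(y_t−ȳ)(y_{t+3}−ȳ) = (43.2100) + (77.6100) + (-1.8900) + (-26.3900) + (-31.5900) + (23.3100) + (110.1100) = 194.3700
Denominator Σ(y_t−ȳ)² = 1064.9000
r_3 = 194.3700 / 1064.9000 = 0.183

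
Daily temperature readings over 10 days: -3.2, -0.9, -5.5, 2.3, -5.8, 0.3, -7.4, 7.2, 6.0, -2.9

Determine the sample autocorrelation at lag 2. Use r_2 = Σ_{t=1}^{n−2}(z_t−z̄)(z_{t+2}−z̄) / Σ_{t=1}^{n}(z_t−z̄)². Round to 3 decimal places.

Mean z̄ = (-3.2 − 0.9 − 5.5 + 2.3 − 5.8 + 0.3 − 7.4 + 7.2 + 6.0 − 2.9)/10 = -0.9900
Numerator Σ_{t=1}^{8}(z_t−z̄)(z_{t+2}−z̄) = 17.1488
Denominator Σ(z_t−z̄)² = 221.5290
r_2 = 17.1488 / 221.5290 = 0.077

0.077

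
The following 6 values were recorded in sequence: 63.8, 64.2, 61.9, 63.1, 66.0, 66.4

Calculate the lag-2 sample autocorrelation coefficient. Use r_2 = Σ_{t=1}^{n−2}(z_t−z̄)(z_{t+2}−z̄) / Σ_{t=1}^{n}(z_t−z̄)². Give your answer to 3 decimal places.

Mean z̄ = (63.8 + 64.2 + 61.9 + 63.1 + 66.0 + 66.4)/6 = 64.2333
Deviations from mean: -0.4333, -0.0333, -2.3333, -1.1333, 1.7667, 2.1667
Numerator Σ_{t=1}^{4}(z_t−z̄)(z_{t+2}−z̄) = -5.5289
Denominator Σ(z_t−z̄)² = 14.7333
r_2 = -5.5289 / 14.7333 = -0.375

-0.375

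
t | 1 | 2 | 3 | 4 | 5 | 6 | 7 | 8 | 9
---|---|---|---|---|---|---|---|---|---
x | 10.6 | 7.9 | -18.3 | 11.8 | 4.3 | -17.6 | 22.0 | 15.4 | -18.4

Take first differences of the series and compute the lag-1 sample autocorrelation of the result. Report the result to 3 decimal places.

First differences Δx: -2.7, -26.2, 30.1, -7.5, -21.9, 39.6, -6.6, -33.8
Mean of differences = -3.6250
Numerator Σ(Δx_t−Δx̄)(Δx_{t+1}−Δx̄) = -1670.8531
Denominator Σ(Δx_t−Δx̄)² = 4784.6350
r_1(Δx) = -1670.8531 / 4784.6350 = -0.349

-0.349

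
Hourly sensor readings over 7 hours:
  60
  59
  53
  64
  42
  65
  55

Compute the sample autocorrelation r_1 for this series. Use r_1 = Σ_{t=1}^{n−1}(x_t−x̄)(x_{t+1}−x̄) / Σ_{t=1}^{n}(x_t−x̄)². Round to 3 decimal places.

Mean x̄ = (60 + 59 + 53 + 64 + 42 + 65 + 55)/7 = 56.8571
Deviations from mean: 3.1429, 2.1429, -3.8571, 7.1429, -14.8571, 8.1429, -1.8571
Σ(x_t−x̄)(x_{t+1}−x̄) = (6.7347) + (-8.2653) + (-27.5510) + (-106.1224) + (-120.9796) + (-15.1224) = -271.3061
Denominator Σ(x_t−x̄)² = 370.8571
r_1 = -271.3061 / 370.8571 = -0.732

-0.732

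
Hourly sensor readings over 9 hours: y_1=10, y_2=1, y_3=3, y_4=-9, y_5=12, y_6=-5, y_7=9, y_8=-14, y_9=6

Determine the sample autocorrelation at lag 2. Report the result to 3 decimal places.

Mean ȳ = (10 + 1 + 3 − 9 + 12 − 5 + 9 − 14 + 6)/9 = 1.4444
Σ(y_t−ȳ)(y_{t+2}−ȳ) = (13.3086) + (4.6420) + (16.4198) + (67.3086) + (79.7531) + (99.5309) + (34.4198) = 315.3827
Denominator Σ(y_t−ȳ)² = 654.2222
r_2 = 315.3827 / 654.2222 = 0.482

0.482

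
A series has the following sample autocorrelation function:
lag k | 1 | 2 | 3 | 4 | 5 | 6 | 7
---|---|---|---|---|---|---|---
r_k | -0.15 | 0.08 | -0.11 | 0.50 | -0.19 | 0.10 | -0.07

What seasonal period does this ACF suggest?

4

The largest autocorrelation is r_4 = 0.50; the remaining lags stay at or below 0.10.
The dominant spike at lag 4 indicates a seasonal period of 4.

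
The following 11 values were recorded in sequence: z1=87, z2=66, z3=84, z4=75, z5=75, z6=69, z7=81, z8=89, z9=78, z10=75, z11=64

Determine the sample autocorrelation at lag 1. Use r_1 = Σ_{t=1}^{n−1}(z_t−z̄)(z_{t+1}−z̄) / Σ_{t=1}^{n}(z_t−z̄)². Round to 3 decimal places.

-0.192

Mean z̄ = (87 + 66 + 84 + 75 + 75 + 69 + 81 + 89 + 78 + 75 + 64)/11 = 76.6364
Numerator Σ_{t=1}^{10}(z_t−z̄)(z_{t+1}−z̄) = -129.4959
Denominator Σ(z_t−z̄)² = 674.5455
r_1 = -129.4959 / 674.5455 = -0.192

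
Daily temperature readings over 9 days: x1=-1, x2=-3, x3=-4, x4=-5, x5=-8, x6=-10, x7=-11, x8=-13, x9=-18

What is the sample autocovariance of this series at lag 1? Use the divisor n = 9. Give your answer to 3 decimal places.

15.357

Mean x̄ = (-1 − 3 − 4 − 5 − 8 − 10 − 11 − 13 − 18)/9 = -8.1111
Σ_{t=1}^{8}(x_t−x̄)(x_{t+1}−x̄) = 138.2099
γ_1 = 138.2099 / 9 = 15.357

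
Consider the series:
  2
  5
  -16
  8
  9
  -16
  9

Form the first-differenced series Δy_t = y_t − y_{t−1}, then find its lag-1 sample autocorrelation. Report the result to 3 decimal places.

First differences Δy: 3, -21, 24, 1, -25, 25
Mean of differences = 1.1667
Numerator Σ(Δy_t−Δȳ)(Δy_{t+1}−Δȳ) = -1169.8611
Denominator Σ(Δy_t−Δȳ)² = 2268.8333
r_1(Δy) = -1169.8611 / 2268.8333 = -0.516

-0.516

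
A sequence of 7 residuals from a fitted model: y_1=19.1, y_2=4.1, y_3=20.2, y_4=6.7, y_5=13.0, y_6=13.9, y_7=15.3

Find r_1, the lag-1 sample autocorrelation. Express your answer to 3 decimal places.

Mean ȳ = (19.1 + 4.1 + 20.2 + 6.7 + 13.0 + 13.9 + 15.3)/7 = 13.1857
Σ(y_t−ȳ)(y_{t+1}−ȳ) = (-53.7355) + (-63.7298) + (-45.4927) + (1.2045) + (-0.1327) + (1.5102) = -160.3759
Denominator Σ(y_t−ȳ)² = 213.8086
r_1 = -160.3759 / 213.8086 = -0.750

-0.750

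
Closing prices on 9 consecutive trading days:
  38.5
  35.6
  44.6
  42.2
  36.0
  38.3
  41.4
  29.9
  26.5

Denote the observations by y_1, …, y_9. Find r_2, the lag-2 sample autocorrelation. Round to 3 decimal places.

-0.208

Mean ȳ = (38.5 + 35.6 + 44.6 + 42.2 + 36.0 + 38.3 + 41.4 + 29.9 + 26.5)/9 = 37.0000
Numerator Σ_{t=1}^{7}(y_t−ȳ)(y_{t+2}−ȳ) = -56.5500
Denominator Σ(y_t−ȳ)² = 271.7200
r_2 = -56.5500 / 271.7200 = -0.208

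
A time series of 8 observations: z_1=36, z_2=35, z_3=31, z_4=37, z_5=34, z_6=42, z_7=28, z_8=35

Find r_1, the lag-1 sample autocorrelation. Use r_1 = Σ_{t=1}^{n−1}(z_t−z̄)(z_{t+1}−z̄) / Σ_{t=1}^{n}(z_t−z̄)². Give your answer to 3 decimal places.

-0.559

Mean z̄ = (36 + 35 + 31 + 37 + 34 + 42 + 28 + 35)/8 = 34.7500
Σ(z_t−z̄)(z_{t+1}−z̄) = (0.3125) + (-0.9375) + (-8.4375) + (-1.6875) + (-5.4375) + (-48.9375) + (-1.6875) = -66.8125
Denominator Σ(z_t−z̄)² = 119.5000
r_1 = -66.8125 / 119.5000 = -0.559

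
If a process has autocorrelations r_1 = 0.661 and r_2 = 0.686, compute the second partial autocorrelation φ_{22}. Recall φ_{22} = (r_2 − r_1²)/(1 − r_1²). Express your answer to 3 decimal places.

φ_{22} = (r_2 − r_1²) / (1 − r_1²)
r_1² = (0.661)² = 0.436921
Numerator = 0.686 − 0.4369 = 0.2491; denominator = 1 − 0.4369 = 0.5631
φ_{22} = 0.2491 / 0.5631 = 0.442

0.442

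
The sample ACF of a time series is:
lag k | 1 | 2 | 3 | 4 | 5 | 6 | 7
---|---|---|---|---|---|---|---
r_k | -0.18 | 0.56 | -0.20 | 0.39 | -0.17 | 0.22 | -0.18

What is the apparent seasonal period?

The largest autocorrelation is r_2 = 0.56, with weaker echoes at lags 4 (0.39) and 6 (0.22); the remaining lags stay at or below -0.17.
The dominant spike at lag 2 indicates a seasonal period of 2.

2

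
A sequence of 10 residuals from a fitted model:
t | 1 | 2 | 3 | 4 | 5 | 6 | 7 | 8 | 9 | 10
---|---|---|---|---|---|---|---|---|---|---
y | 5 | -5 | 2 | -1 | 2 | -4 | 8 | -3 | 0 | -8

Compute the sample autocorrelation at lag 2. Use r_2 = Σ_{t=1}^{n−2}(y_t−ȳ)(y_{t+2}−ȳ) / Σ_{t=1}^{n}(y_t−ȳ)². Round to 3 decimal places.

Mean ȳ = (5 − 5 + 2 − 1 + 2 − 4 + 8 − 3 + 0 − 8)/10 = -0.4000
Numerator Σ_{t=1}^{8}(y_t−ȳ)(y_{t+2}−ȳ) = 76.2800
Denominator Σ(y_t−ȳ)² = 210.4000
r_2 = 76.2800 / 210.4000 = 0.363

0.363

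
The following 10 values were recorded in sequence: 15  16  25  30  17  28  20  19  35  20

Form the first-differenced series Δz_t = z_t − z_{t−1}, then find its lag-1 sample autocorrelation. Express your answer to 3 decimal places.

-0.533

First differences Δz: 1, 9, 5, -13, 11, -8, -1, 16, -15
Mean of differences = 0.5556
Numerator Σ(Δz_t−Δz̄)(Δz_{t+1}−Δz̄) = -500.8642
Denominator Σ(Δz_t−Δz̄)² = 940.2222
r_1(Δz) = -500.8642 / 940.2222 = -0.533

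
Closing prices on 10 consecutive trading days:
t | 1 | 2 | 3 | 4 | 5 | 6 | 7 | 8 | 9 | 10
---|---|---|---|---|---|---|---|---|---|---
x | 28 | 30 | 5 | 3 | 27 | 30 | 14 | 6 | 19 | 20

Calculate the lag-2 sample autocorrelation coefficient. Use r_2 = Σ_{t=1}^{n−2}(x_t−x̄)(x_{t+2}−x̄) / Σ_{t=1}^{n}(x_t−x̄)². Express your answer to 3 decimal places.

-0.789

Mean x̄ = (28 + 30 + 5 + 3 + 27 + 30 + 14 + 6 + 19 + 20)/10 = 18.2000
Numerator Σ_{t=1}^{8}(x_t−x̄)(x_{t+2}−x̄) = -810.4800
Denominator Σ(x_t−x̄)² = 1027.6000
r_2 = -810.4800 / 1027.6000 = -0.789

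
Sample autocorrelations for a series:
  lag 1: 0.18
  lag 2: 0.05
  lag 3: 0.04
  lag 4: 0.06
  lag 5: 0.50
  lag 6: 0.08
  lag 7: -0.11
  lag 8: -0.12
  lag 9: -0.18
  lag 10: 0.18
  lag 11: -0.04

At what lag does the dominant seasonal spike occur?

The largest autocorrelation is r_5 = 0.50; the remaining lags stay at or below 0.18.
The dominant spike at lag 5 indicates a seasonal period of 5.

5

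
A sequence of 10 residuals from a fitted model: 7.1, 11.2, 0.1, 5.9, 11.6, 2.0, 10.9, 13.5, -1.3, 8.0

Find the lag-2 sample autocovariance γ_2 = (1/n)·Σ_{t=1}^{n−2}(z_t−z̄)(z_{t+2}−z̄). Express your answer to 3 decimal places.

-7.180

Mean z̄ = (7.1 + 11.2 + 0.1 + 5.9 + 11.6 + 2.0 + 10.9 + 13.5 − 1.3 + 8.0)/10 = 6.9000
Σ_{t=1}^{8}(z_t−z̄)(z_{t+2}−z̄) = -71.8000
γ_2 = -71.8000 / 10 = -7.180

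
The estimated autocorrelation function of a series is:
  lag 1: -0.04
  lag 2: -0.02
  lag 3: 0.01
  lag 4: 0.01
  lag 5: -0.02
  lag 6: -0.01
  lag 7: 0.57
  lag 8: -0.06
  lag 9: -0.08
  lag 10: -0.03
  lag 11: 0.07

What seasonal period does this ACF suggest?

The largest autocorrelation is r_7 = 0.57; the remaining lags stay at or below 0.07.
The dominant spike at lag 7 indicates a seasonal period of 7.

7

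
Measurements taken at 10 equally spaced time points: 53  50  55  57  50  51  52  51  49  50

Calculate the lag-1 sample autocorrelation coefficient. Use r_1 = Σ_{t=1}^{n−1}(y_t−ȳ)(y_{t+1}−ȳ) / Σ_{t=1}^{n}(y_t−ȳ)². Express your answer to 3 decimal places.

Mean ȳ = (53 + 50 + 55 + 57 + 50 + 51 + 52 + 51 + 49 + 50)/10 = 51.8000
Numerator Σ_{t=1}^{9}(y_t−ȳ)(y_{t+1}−ȳ) = 7.7600
Denominator Σ(y_t−ȳ)² = 57.6000
r_1 = 7.7600 / 57.6000 = 0.135

0.135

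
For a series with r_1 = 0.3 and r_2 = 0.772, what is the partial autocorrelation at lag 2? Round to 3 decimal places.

φ_{22} = (r_2 − r_1²) / (1 − r_1²)
r_1² = (0.3)² = 0.09
Numerator = 0.772 − 0.0900 = 0.6820; denominator = 1 − 0.0900 = 0.9100
φ_{22} = 0.6820 / 0.9100 = 0.749

0.749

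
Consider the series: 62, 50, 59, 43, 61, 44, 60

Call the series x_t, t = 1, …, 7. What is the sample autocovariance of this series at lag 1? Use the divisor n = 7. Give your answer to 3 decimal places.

-44.595

Mean x̄ = (62 + 50 + 59 + 43 + 61 + 44 + 60)/7 = 54.1429
Deviations: 7.8571, -4.1429, 4.8571, -11.1429, 6.8571, -10.1429, 5.8571
Σ_{t=1}^{6}(x_t−x̄)(x_{t+1}−x̄) = -312.1633
γ_1 = -312.1633 / 7 = -44.595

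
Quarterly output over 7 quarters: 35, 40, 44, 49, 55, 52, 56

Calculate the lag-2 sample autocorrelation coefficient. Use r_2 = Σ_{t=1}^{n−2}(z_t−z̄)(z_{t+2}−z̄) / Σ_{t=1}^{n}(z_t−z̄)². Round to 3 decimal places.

0.207

Mean z̄ = (35 + 40 + 44 + 49 + 55 + 52 + 56)/7 = 47.2857
Deviations from mean: -12.2857, -7.2857, -3.2857, 1.7143, 7.7143, 4.7143, 8.7143
Σ(z_t−z̄)(z_{t+2}−z̄) = (40.3673) + (-12.4898) + (-25.3469) + (8.0816) + (67.2245) = 77.8367
Denominator Σ(z_t−z̄)² = 375.4286
r_2 = 77.8367 / 375.4286 = 0.207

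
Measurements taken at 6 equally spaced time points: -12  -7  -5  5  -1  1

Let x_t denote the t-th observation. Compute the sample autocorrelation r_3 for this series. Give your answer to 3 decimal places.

-0.477

Mean x̄ = (-12 − 7 − 5 + 5 − 1 + 1)/6 = -3.1667
Deviations from mean: -8.8333, -3.8333, -1.8333, 8.1667, 2.1667, 4.1667
Σ(x_t−x̄)(x_{t+3}−x̄) = (-72.1389) + (-8.3056) + (-7.6389) = -88.0833
Denominator Σ(x_t−x̄)² = 184.8333
r_3 = -88.0833 / 184.8333 = -0.477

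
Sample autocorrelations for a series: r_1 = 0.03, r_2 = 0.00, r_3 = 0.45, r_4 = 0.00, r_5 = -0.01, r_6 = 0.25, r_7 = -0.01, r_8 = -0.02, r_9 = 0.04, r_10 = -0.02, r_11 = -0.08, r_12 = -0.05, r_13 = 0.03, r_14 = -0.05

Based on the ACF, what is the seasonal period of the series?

The largest autocorrelation is r_3 = 0.45, with a weaker echo at lag 6 (0.25); the remaining lags stay at or below 0.04.
The dominant spike at lag 3 indicates a seasonal period of 3.

3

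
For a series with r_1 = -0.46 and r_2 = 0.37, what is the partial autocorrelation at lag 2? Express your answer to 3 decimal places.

φ_{22} = (r_2 − r_1²) / (1 − r_1²)
r_1² = (-0.46)² = 0.2116
Numerator = 0.37 − 0.2116 = 0.1584; denominator = 1 − 0.2116 = 0.7884
φ_{22} = 0.1584 / 0.7884 = 0.201

0.201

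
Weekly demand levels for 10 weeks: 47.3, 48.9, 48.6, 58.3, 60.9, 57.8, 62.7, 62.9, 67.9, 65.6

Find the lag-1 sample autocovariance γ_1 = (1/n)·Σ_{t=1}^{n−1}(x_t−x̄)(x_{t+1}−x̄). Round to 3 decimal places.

32.585

Mean x̄ = (47.3 + 48.9 + 48.6 + 58.3 + 60.9 + 57.8 + 62.7 + 62.9 + 67.9 + 65.6)/10 = 58.0900
Σ_{t=1}^{9}(x_t−x̄)(x_{t+1}−x̄) = 325.8519
γ_1 = 325.8519 / 10 = 32.585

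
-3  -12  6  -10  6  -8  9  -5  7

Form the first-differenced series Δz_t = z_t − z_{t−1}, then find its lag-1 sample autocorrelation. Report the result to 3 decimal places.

First differences Δz: -9, 18, -16, 16, -14, 17, -14, 12
Mean of differences = 1.2500
Numerator Σ(Δz_t−Δz̄)(Δz_{t+1}−Δz̄) = -1584.3125
Denominator Σ(Δz_t−Δz̄)² = 1729.5000
r_1(Δz) = -1584.3125 / 1729.5000 = -0.916

-0.916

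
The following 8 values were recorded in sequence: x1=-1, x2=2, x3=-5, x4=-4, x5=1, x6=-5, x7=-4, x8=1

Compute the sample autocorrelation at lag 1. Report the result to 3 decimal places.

-0.273

Mean x̄ = (-1 + 2 − 5 − 4 + 1 − 5 − 4 + 1)/8 = -1.8750
Deviations from mean: 0.8750, 3.8750, -3.1250, -2.1250, 2.8750, -3.1250, -2.1250, 2.8750
Σ(x_t−x̄)(x_{t+1}−x̄) = (3.3906) + (-12.1094) + (6.6406) + (-6.1094) + (-8.9844) + (6.6406) + (-6.1094) = -16.6406
Denominator Σ(x_t−x̄)² = 60.8750
r_1 = -16.6406 / 60.8750 = -0.273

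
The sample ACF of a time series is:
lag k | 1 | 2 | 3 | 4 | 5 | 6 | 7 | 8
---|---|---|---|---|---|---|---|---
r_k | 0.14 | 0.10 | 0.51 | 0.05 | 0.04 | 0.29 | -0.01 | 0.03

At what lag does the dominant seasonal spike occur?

3

The largest autocorrelation is r_3 = 0.51, with a weaker echo at lag 6 (0.29); the remaining lags stay at or below 0.14.
The dominant spike at lag 3 indicates a seasonal period of 3.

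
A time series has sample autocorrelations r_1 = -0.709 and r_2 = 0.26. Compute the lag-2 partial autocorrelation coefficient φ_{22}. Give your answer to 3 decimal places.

-0.488

φ_{22} = (r_2 − r_1²) / (1 − r_1²)
r_1² = (-0.709)² = 0.502681
Numerator = 0.26 − 0.5027 = -0.2427; denominator = 1 − 0.5027 = 0.4973
φ_{22} = -0.2427 / 0.4973 = -0.488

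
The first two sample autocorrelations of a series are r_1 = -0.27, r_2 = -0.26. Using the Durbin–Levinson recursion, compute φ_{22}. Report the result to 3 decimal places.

φ_{22} = (r_2 − r_1²) / (1 − r_1²)
r_1² = (-0.27)² = 0.0729
Numerator = -0.26 − 0.0729 = -0.3329; denominator = 1 − 0.0729 = 0.9271
φ_{22} = -0.3329 / 0.9271 = -0.359

-0.359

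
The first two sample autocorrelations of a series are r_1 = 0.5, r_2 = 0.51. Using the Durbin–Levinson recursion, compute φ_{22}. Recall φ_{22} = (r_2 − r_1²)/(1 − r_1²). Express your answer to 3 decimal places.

0.347

φ_{22} = (r_2 − r_1²) / (1 − r_1²)
r_1² = (0.5)² = 0.25
Numerator = 0.51 − 0.2500 = 0.2600; denominator = 1 − 0.2500 = 0.7500
φ_{22} = 0.2600 / 0.7500 = 0.347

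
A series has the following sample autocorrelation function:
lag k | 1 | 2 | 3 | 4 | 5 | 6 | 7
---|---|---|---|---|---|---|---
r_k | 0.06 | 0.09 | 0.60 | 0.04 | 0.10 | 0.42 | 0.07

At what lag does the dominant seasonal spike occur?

3

The largest autocorrelation is r_3 = 0.60, with a weaker echo at lag 6 (0.42); the remaining lags stay at or below 0.10.
The dominant spike at lag 3 indicates a seasonal period of 3.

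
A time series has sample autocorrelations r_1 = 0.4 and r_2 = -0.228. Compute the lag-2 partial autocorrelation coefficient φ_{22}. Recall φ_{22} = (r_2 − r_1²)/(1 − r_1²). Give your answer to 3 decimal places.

-0.462

φ_{22} = (r_2 − r_1²) / (1 − r_1²)
r_1² = (0.4)² = 0.16
Numerator = -0.228 − 0.1600 = -0.3880; denominator = 1 − 0.1600 = 0.8400
φ_{22} = -0.3880 / 0.8400 = -0.462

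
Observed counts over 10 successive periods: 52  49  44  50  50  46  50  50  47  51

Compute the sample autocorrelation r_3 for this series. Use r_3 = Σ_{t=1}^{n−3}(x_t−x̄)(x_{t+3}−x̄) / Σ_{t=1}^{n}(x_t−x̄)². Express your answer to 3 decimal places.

Mean x̄ = (52 + 49 + 44 + 50 + 50 + 46 + 50 + 50 + 47 + 51)/10 = 48.9000
Numerator Σ_{t=1}^{7}(x_t−x̄)(x_{t+3}−x̄) = 27.9700
Denominator Σ(x_t−x̄)² = 54.9000
r_3 = 27.9700 / 54.9000 = 0.509

0.509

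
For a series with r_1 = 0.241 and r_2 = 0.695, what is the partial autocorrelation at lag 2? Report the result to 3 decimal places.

φ_{22} = (r_2 − r_1²) / (1 − r_1²)
r_1² = (0.241)² = 0.058081
Numerator = 0.695 − 0.0581 = 0.6369; denominator = 1 − 0.0581 = 0.9419
φ_{22} = 0.6369 / 0.9419 = 0.676

0.676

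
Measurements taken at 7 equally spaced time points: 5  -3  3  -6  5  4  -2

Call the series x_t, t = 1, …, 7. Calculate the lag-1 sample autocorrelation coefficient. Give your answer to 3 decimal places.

Mean x̄ = (5 − 3 + 3 − 6 + 5 + 4 − 2)/7 = 0.8571
Σ(x_t−x̄)(x_{t+1}−x̄) = (-15.9796) + (-8.2653) + (-14.6939) + (-28.4082) + (13.0204) + (-8.9796) = -63.3061
Denominator Σ(x_t−x̄)² = 118.8571
r_1 = -63.3061 / 118.8571 = -0.533

-0.533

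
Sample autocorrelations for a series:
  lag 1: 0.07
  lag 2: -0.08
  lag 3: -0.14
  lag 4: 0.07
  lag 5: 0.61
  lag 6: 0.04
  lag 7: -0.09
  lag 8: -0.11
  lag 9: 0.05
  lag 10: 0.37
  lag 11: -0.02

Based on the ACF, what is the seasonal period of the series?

5

The largest autocorrelation is r_5 = 0.61, with a weaker echo at lag 10 (0.37); the remaining lags stay at or below 0.07.
The dominant spike at lag 5 indicates a seasonal period of 5.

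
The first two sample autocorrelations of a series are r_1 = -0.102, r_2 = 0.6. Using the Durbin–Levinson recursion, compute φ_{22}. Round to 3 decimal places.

φ_{22} = (r_2 − r_1²) / (1 − r_1²)
r_1² = (-0.102)² = 0.010404
Numerator = 0.6 − 0.0104 = 0.5896; denominator = 1 − 0.0104 = 0.9896
φ_{22} = 0.5896 / 0.9896 = 0.596

0.596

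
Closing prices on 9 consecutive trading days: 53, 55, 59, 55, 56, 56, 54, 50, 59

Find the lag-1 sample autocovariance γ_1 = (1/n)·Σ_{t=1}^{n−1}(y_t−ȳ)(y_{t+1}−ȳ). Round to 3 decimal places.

Mean ȳ = (53 + 55 + 59 + 55 + 56 + 56 + 54 + 50 + 59)/9 = 55.2222
Σ_{t=1}^{8}(y_t−ȳ)(y_{t+1}−ȳ) = -15.0494
γ_1 = -15.0494 / 9 = -1.672

-1.672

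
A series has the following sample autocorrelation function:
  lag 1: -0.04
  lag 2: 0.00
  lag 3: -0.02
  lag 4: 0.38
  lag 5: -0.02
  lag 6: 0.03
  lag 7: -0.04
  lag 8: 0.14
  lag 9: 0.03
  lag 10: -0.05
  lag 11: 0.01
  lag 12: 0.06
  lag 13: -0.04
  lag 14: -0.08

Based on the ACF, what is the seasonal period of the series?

4

The largest autocorrelation is r_4 = 0.38; the remaining lags stay at or below 0.14.
The dominant spike at lag 4 indicates a seasonal period of 4.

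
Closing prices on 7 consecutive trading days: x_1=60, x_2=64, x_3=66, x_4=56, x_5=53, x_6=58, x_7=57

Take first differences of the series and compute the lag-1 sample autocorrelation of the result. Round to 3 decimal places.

First differences Δx: 4, 2, -10, -3, 5, -1
Mean of differences = -0.5000
Numerator Σ(Δx_t−Δx̄)(Δx_{t+1}−Δx̄) = -5.2500
Denominator Σ(Δx_t−Δx̄)² = 153.5000
r_1(Δx) = -5.2500 / 153.5000 = -0.034

-0.034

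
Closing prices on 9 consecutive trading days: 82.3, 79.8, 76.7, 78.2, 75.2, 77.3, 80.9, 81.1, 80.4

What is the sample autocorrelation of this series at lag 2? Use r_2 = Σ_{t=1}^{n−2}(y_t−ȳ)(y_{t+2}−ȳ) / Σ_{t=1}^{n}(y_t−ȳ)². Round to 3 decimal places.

Mean ȳ = (82.3 + 79.8 + 76.7 + 78.2 + 75.2 + 77.3 + 80.9 + 81.1 + 80.4)/9 = 79.1000
Σ(y_t−ȳ)(y_{t+2}−ȳ) = (-7.6800) + (-0.6300) + (9.3600) + (1.6200) + (-7.0200) + (-3.6000) + (2.3400) = -5.6100
Denominator Σ(y_t−ȳ)² = 44.6800
r_2 = -5.6100 / 44.6800 = -0.126

-0.126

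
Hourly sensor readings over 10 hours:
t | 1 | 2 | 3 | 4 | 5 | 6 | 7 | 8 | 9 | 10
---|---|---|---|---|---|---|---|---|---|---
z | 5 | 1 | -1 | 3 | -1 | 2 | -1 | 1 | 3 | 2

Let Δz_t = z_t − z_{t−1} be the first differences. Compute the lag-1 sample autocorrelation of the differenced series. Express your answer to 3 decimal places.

First differences Δz: -4, -2, 4, -4, 3, -3, 2, 2, -1
Mean of differences = -0.3333
Numerator Σ(Δz_t−Δz̄)(Δz_{t+1}−Δz̄) = -40.4444
Denominator Σ(Δz_t−Δz̄)² = 78.0000
r_1(Δz) = -40.4444 / 78.0000 = -0.519

-0.519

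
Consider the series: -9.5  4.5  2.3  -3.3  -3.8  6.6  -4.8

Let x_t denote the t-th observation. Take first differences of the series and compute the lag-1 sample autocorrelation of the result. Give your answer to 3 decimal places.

First differences Δx: 14.0, -2.2, -5.6, -0.5, 10.4, -11.4
Mean of differences = 0.7833
Numerator Σ(Δx_t−Δx̄)(Δx_{t+1}−Δx̄) = -141.6986
Denominator Σ(Δx_t−Δx̄)² = 466.8883
r_1(Δx) = -141.6986 / 466.8883 = -0.303

-0.303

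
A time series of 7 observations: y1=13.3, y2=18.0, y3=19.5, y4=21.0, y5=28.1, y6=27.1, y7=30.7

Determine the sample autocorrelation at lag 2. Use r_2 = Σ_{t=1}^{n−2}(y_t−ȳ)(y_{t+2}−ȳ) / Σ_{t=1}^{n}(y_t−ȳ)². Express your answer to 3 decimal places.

Mean ȳ = (13.3 + 18.0 + 19.5 + 21.0 + 28.1 + 27.1 + 30.7)/7 = 22.5286
Deviations from mean: -9.2286, -4.5286, -3.0286, -1.5286, 5.5714, 4.5714, 8.1714
Σ(y_t−ȳ)(y_{t+2}−ȳ) = (27.9494) + (6.9222) + (-16.8735) + (-6.9878) + (45.5265) = 56.5369
Denominator Σ(y_t−ȳ)² = 235.8943
r_2 = 56.5369 / 235.8943 = 0.240

0.240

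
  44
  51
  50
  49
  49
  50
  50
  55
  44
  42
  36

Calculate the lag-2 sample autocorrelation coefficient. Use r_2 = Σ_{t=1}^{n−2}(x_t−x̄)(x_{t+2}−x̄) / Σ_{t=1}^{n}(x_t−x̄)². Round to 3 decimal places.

Mean x̄ = (44 + 51 + 50 + 49 + 49 + 50 + 50 + 55 + 44 + 42 + 36)/11 = 47.2727
Numerator Σ_{t=1}^{9}(x_t−x̄)(x_{t+2}−x̄) = 19.9421
Denominator Σ(x_t−x̄)² = 278.1818
r_2 = 19.9421 / 278.1818 = 0.072

0.072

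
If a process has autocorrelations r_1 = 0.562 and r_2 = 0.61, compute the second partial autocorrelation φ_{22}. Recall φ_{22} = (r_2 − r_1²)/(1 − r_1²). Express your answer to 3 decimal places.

0.430

φ_{22} = (r_2 − r_1²) / (1 − r_1²)
r_1² = (0.562)² = 0.315844
Numerator = 0.61 − 0.3158 = 0.2942; denominator = 1 − 0.3158 = 0.6842
φ_{22} = 0.2942 / 0.6842 = 0.430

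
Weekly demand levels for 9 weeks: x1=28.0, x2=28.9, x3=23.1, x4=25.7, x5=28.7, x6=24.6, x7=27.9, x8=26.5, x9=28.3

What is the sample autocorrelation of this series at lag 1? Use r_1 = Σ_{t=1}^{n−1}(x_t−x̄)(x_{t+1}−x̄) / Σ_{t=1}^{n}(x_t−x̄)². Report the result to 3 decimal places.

-0.322

Mean x̄ = (28.0 + 28.9 + 23.1 + 25.7 + 28.7 + 24.6 + 27.9 + 26.5 + 28.3)/9 = 26.8556
Numerator Σ_{t=1}^{8}(x_t−x̄)(x_{t+1}−x̄) = -10.5309
Denominator Σ(x_t−x̄)² = 32.7222
r_1 = -10.5309 / 32.7222 = -0.322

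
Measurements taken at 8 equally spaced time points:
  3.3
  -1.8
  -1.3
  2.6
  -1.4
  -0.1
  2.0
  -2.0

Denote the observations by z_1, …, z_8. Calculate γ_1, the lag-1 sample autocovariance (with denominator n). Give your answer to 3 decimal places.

Mean z̄ = (3.3 − 1.8 − 1.3 + 2.6 − 1.4 − 0.1 + 2.0 − 2.0)/8 = 0.1625
Σ_{t=1}^{7}(z_t−z̄)(z_{t+1}−z̄) = -14.7064
γ_1 = -14.7064 / 8 = -1.838

-1.838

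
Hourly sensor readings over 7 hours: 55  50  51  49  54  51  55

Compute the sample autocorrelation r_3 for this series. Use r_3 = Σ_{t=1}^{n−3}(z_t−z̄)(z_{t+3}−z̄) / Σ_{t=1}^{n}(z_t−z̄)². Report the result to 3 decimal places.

-0.560

Mean z̄ = (55 + 50 + 51 + 49 + 54 + 51 + 55)/7 = 52.1429
Deviations from mean: 2.8571, -2.1429, -1.1429, -3.1429, 1.8571, -1.1429, 2.8571
Numerator Σ_{t=1}^{4}(z_t−z̄)(z_{t+3}−z̄) = -20.6327
Denominator Σ(z_t−z̄)² = 36.8571
r_3 = -20.6327 / 36.8571 = -0.560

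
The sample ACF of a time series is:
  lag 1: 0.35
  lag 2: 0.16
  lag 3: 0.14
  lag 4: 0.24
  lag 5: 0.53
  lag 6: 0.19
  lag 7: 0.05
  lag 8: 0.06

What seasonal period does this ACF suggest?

The largest autocorrelation is r_5 = 0.53; the remaining lags stay at or below 0.35. The elevated value at lag 1 (0.35), dropping to 0.16 at lag 2, reflects decaying short-term dependence rather than seasonality.
The dominant spike at lag 5 indicates a seasonal period of 5.

5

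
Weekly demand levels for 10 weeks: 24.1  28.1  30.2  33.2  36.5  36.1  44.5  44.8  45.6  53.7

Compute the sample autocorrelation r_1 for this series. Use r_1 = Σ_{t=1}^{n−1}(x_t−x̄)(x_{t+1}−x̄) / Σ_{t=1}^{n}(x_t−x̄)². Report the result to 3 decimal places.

Mean x̄ = (24.1 + 28.1 + 30.2 + 33.2 + 36.5 + 36.1 + 44.5 + 44.8 + 45.6 + 53.7)/10 = 37.6800
Numerator Σ_{t=1}^{9}(x_t−x̄)(x_{t+1}−x̄) = 463.4676
Denominator Σ(x_t−x̄)² = 772.6760
r_1 = 463.4676 / 772.6760 = 0.600

0.600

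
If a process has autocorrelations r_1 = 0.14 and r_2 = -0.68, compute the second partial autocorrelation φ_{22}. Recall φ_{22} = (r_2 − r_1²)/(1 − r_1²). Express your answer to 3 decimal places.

-0.714

φ_{22} = (r_2 − r_1²) / (1 − r_1²)
r_1² = (0.14)² = 0.0196
Numerator = -0.68 − 0.0196 = -0.6996; denominator = 1 − 0.0196 = 0.9804
φ_{22} = -0.6996 / 0.9804 = -0.714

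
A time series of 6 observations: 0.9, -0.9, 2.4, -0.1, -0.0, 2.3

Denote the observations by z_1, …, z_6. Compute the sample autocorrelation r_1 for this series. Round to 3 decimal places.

-0.532

Mean z̄ = (0.9 − 0.9 + 2.4 − 0.1 − 0.0 + 2.3)/6 = 0.7667
Deviations from mean: 0.1333, -1.6667, 1.6333, -0.8667, -0.7667, 1.5333
Numerator Σ_{t=1}^{5}(z_t−z̄)(z_{t+1}−z̄) = -4.8711
Denominator Σ(z_t−z̄)² = 9.1533
r_1 = -4.8711 / 9.1533 = -0.532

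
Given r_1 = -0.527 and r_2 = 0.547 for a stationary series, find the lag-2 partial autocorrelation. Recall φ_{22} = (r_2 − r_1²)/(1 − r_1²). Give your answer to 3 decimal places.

0.373

φ_{22} = (r_2 − r_1²) / (1 − r_1²)
r_1² = (-0.527)² = 0.277729
Numerator = 0.547 − 0.2777 = 0.2693; denominator = 1 − 0.2777 = 0.7223
φ_{22} = 0.2693 / 0.7223 = 0.373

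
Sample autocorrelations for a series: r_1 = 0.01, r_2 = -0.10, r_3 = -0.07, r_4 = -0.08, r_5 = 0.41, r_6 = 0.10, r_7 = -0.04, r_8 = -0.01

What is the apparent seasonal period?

5

The largest autocorrelation is r_5 = 0.41; the remaining lags stay at or below 0.10.
The dominant spike at lag 5 indicates a seasonal period of 5.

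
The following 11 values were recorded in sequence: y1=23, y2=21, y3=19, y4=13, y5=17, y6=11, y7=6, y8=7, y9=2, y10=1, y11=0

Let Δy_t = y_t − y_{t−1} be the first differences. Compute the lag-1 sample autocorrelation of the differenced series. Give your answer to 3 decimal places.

First differences Δy: -2, -2, -6, 4, -6, -5, 1, -5, -1, -1
Mean of differences = -2.3000
Numerator Σ(Δy_t−Δȳ)(Δy_{t+1}−Δȳ) = -57.2900
Denominator Σ(Δy_t−Δȳ)² = 96.1000
r_1(Δy) = -57.2900 / 96.1000 = -0.596

-0.596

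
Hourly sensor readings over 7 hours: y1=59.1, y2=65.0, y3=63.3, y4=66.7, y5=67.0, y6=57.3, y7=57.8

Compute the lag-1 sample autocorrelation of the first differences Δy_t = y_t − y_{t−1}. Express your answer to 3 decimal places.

-0.169

First differences Δy: 5.9, -1.7, 3.4, 0.3, -9.7, 0.5
Mean of differences = -0.2167
Numerator Σ(Δy_t−Δȳ)(Δy_{t+1}−Δȳ) = -24.2653
Denominator Σ(Δy_t−Δȳ)² = 143.4083
r_1(Δy) = -24.2653 / 143.4083 = -0.169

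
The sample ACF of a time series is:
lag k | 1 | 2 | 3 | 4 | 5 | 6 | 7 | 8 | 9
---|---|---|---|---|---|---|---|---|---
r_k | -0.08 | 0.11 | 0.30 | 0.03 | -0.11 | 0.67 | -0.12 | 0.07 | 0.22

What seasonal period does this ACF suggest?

6

The largest autocorrelation is r_6 = 0.67; the remaining lags stay at or below 0.30.
The dominant spike at lag 6 indicates a seasonal period of 6.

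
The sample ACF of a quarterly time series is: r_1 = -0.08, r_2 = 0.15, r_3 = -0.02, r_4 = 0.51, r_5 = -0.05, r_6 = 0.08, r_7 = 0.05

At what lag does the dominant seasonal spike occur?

The largest autocorrelation is r_4 = 0.51; the remaining lags stay at or below 0.15.
The dominant spike at lag 4 indicates a seasonal period of 4.

4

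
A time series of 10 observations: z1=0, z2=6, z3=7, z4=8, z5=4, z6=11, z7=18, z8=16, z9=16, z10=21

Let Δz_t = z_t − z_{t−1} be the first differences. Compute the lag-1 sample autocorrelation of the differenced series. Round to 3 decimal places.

First differences Δz: 6, 1, 1, -4, 7, 7, -2, 0, 5
Mean of differences = 2.3333
Numerator Σ(Δz_t−Δz̄)(Δz_{t+1}−Δz̄) = -18.7778
Denominator Σ(Δz_t−Δz̄)² = 132.0000
r_1(Δz) = -18.7778 / 132.0000 = -0.142

-0.142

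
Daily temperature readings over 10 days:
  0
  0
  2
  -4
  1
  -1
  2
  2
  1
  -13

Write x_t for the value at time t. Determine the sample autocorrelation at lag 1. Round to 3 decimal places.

Mean x̄ = (0 + 0 + 2 − 4 + 1 − 1 + 2 + 2 + 1 − 13)/10 = -1.0000
Numerator Σ_{t=1}^{9}(x_t−x̄)(x_{t+1}−x̄) = -20.0000
Denominator Σ(x_t−x̄)² = 190.0000
r_1 = -20.0000 / 190.0000 = -0.105

-0.105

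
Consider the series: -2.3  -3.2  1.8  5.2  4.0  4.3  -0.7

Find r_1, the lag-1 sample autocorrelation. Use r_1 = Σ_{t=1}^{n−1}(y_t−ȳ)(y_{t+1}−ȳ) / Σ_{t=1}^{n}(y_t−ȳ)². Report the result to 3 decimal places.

0.414

Mean ȳ = (-2.3 − 3.2 + 1.8 + 5.2 + 4.0 + 4.3 − 0.7)/7 = 1.3000
Numerator Σ_{t=1}^{6}(y_t−ȳ)(y_{t+1}−ȳ) = 28.5300
Denominator Σ(y_t−ȳ)² = 68.9600
r_1 = 28.5300 / 68.9600 = 0.414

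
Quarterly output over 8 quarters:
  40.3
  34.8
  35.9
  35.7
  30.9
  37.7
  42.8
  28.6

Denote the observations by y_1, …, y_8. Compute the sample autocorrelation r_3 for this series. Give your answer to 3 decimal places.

0.263

Mean ȳ = (40.3 + 34.8 + 35.9 + 35.7 + 30.9 + 37.7 + 42.8 + 28.6)/8 = 35.8375
Deviations from mean: 4.4625, -1.0375, 0.0625, -0.1375, -4.9375, 1.8625, 6.9625, -7.2375
Numerator Σ_{t=1}^{5}(y_t−ȳ)(y_{t+3}−ȳ) = 39.4033
Denominator Σ(y_t−ȳ)² = 149.7188
r_3 = 39.4033 / 149.7188 = 0.263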